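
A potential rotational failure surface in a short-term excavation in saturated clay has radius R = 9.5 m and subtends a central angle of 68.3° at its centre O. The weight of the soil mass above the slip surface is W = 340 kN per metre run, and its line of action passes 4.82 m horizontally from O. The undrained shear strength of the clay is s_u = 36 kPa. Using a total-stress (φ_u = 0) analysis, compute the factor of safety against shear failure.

Taking moments about the centre O, the resisting moment is provided by the undrained shear strength acting along the arc:
Arc length L_a = R·θ = 9.5·(68.3°·π/180) = 9.5·1.1921 = 11.32 m
M_R = s_u·L_a·R = 36·11.32·9.5 = 3873.0 kN·m/m
M_D = W·d = 340·4.82 = 1638.8 kN·m/m
FS = M_R / M_D = 3873.0 / 1638.8 = 2.363

FS = 2.36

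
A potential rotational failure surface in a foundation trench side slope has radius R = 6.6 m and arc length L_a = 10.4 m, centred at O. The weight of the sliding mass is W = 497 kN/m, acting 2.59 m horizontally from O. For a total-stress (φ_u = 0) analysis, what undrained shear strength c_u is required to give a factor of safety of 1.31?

c_u = 24.6 kPa

FS = c_u·L_a·R / (W·d), so c_u = FS·W·d / (L_a·R).
c_u = 1.31·497·2.59 / (10.40·6.6) = 1686.3 / 68.64 = 24.57 kPa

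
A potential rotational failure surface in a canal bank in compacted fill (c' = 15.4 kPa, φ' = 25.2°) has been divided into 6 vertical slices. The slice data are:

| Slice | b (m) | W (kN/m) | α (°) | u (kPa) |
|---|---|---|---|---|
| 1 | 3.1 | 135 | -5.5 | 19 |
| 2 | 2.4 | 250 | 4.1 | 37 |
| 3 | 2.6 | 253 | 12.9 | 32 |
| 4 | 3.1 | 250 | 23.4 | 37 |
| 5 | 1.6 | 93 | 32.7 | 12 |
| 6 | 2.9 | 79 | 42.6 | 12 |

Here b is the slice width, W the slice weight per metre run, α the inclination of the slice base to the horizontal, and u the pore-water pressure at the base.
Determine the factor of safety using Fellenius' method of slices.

FS = 2.02

Ordinary method of slices: FS = Σ[c'·Δl_i + (W_i cosα_i − u_i·Δl_i)·tanφ'] / Σ W_i sinα_i, with Δl_i = b_i / cosα_i.
Slice 1: Δl = 3.1/cos(-5.5°) = 3.114 m; N'_1 = 135·cos(-5.5°) − 19·3.114 = 75.2; c'Δl = 47.96; W sinα = -12.9
Slice 2: Δl = 2.4/cos4.1° = 2.406 m; N'_2 = 250·cos4.1° − 37·2.406 = 160.3; c'Δl = 37.05; W sinα = 17.9
Slice 3: Δl = 2.6/cos12.9° = 2.667 m; N'_3 = 253·cos12.9° − 32·2.667 = 161.3; c'Δl = 41.08; W sinα = 56.5
Slice 4: Δl = 3.1/cos23.4° = 3.378 m; N'_4 = 250·cos23.4° − 37·3.378 = 104.5; c'Δl = 52.02; W sinα = 99.3
Slice 5: Δl = 1.6/cos32.7° = 1.901 m; N'_5 = 93·cos32.7° − 12·1.901 = 55.4; c'Δl = 29.28; W sinα = 50.2
Slice 6: Δl = 2.9/cos42.6° = 3.940 m; N'_6 = 79·cos42.6° − 12·3.940 = 10.9; c'Δl = 60.67; W sinα = 53.5
Σc'Δl = 268.1 kN/m; ΣN' = 567.6 kN/m; ΣW sinα = 264.4 kN/m
Resisting = 268.1 + 567.6·tan25.2° = 268.1 + 267.1 = 535.1 kN/m
FS = 535.1 / 264.4 = 2.024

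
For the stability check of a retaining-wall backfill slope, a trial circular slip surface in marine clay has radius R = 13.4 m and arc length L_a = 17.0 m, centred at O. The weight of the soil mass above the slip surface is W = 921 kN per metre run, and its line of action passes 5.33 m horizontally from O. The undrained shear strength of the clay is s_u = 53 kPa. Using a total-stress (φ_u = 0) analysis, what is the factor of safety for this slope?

FS = 2.46

Taking moments about the centre O, the resisting moment is provided by the undrained shear strength acting along the arc:
M_R = s_u·L_a·R = 53·17.00·13.4 = 12073.4 kN·m/m
M_D = W·d = 921·5.33 = 4908.9 kN·m/m
FS = M_R / M_D = 12073.4 / 4908.9 = 2.459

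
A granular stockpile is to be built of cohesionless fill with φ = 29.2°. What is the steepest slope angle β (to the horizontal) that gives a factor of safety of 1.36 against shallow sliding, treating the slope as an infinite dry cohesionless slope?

For an infinite dry cohesionless slope FS = tanφ/tanβ, so tanβ = tanφ / FS.
tanβ = tan29.2° / 1.36 = 0.5589 / 1.36 = 0.4109
β = arctan(0.4109) = 22.34°

β = 22.3°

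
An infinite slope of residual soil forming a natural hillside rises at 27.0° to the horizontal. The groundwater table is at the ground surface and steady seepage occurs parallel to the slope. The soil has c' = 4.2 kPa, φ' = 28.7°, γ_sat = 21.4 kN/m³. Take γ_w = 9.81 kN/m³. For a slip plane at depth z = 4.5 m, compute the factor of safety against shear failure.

With seepage parallel to the slope and the water table at the surface, the effective normal stress on the slip plane uses the buoyant unit weight γ' = γ_sat − γ_w while the driving shear stress uses γ_sat:
FS = [c' + γ' z cos²β tanφ'] / [γ_sat z sinβ cosβ]
γ' = 21.4 − 9.81 = 11.59 kN/m³
Numerator = 4.2 + 11.59·4.5·cos²27.0°·tan28.7° = 4.2 + 11.59·4.5·0.7939·0.5475 = 26.869 kPa
Denominator = 21.4·4.5·sin27.0°·cos27.0° = 21.4·4.5·0.4540·0.8910 = 38.954 kPa
FS = 26.869 / 38.954 = 0.690

FS = 0.69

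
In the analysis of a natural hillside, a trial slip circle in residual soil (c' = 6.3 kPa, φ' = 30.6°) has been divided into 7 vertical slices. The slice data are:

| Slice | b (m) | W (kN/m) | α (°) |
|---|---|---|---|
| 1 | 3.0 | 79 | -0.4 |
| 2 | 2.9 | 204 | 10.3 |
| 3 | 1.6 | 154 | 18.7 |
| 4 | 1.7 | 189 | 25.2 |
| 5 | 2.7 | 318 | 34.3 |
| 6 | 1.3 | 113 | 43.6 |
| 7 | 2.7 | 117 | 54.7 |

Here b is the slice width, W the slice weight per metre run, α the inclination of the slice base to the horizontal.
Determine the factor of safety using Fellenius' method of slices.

FS = 1.38

Ordinary method of slices: FS = Σ[c'·Δl_i + (W_i cosα_i)·tanφ'] / Σ W_i sinα_i, with Δl_i = b_i / cosα_i.
Slice 1: Δl = 3.0/cos(-0.4°) = 3.000 m; N'_1 = 79·cos(-0.4°) = 79.0; c'Δl = 18.90; W sinα = -0.6
Slice 2: Δl = 2.9/cos10.3° = 2.947 m; N'_2 = 204·cos10.3° = 200.7; c'Δl = 18.57; W sinα = 36.5
Slice 3: Δl = 1.6/cos18.7° = 1.689 m; N'_3 = 154·cos18.7° = 145.9; c'Δl = 10.64; W sinα = 49.4
Slice 4: Δl = 1.7/cos25.2° = 1.879 m; N'_4 = 189·cos25.2° = 171.0; c'Δl = 11.84; W sinα = 80.5
Slice 5: Δl = 2.7/cos34.3° = 3.268 m; N'_5 = 318·cos34.3° = 262.7; c'Δl = 20.59; W sinα = 179.2
Slice 6: Δl = 1.3/cos43.6° = 1.795 m; N'_6 = 113·cos43.6° = 81.8; c'Δl = 11.31; W sinα = 77.9
Slice 7: Δl = 2.7/cos54.7° = 4.672 m; N'_7 = 117·cos54.7° = 67.6; c'Δl = 29.44; W sinα = 95.5
Σc'Δl = 121.3 kN/m; ΣN' = 1008.7 kN/m; ΣW sinα = 518.4 kN/m
Resisting = 121.3 + 1008.7·tan30.6° = 121.3 + 596.6 = 717.8 kN/m
FS = 717.8 / 518.4 = 1.385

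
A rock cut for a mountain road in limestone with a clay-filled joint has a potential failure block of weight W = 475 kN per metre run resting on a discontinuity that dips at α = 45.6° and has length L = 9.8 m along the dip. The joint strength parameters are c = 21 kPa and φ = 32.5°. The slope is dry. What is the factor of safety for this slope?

Resolving the block weight along and normal to the plane and applying the Mohr–Coulomb strength on the joint:
N' = W cosα = 475·cos45.6° = 332.3 kN/m
Driving force T = W sinα = 475·sin45.6° = 339.4 kN/m
Resisting force R = c·L + N'·tanφ = 21·9.8 + 332.3·tan32.5° = 205.8 + 211.7 = 417.5 kN/m
FS = R / T = 417.5 / 339.4 = 1.230

FS = 1.23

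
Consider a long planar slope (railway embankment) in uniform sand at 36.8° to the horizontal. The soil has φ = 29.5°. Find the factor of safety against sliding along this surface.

For a dry cohesionless infinite slope the factor of safety is FS = tanφ / tanβ.
FS = tan29.5° / tan36.8° = 0.5658 / 0.7481 = 0.756

FS = 0.76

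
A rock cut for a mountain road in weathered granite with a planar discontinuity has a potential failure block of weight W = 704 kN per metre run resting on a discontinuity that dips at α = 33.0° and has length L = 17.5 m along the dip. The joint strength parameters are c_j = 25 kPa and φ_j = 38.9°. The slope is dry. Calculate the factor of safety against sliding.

Resolving the block weight along and normal to the plane and applying the Mohr–Coulomb strength on the joint:
N' = W cosα = 704·cos33.0° = 590.4 kN/m
Driving force T = W sinα = 704·sin33.0° = 383.4 kN/m
Resisting force R = c_j·L + N'·tanφ_j = 25·17.5 + 590.4·tan38.9° = 437.5 + 476.4 = 913.9 kN/m
FS = R / T = 913.9 / 383.4 = 2.384

FS = 2.38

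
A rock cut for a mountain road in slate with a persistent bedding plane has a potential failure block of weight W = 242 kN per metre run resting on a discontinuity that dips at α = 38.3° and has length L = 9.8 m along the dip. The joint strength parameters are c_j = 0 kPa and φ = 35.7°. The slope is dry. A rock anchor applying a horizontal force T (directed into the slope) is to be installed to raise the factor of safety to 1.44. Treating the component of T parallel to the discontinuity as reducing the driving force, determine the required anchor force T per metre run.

T = 50 kN/m

Resolving forces along and normal to the sliding plane, with the horizontal anchor force T adding T·sinα to the effective normal force and T·cosα acting up the plane against the driving force:
FS = [c_jL + (W cosα + T sinα) tanφ] / [W sinα − T cosα]
Without the anchor: N' = 189.9 kN/m, driving T_d = 150.0 kN/m, resisting R = 0·9.8 + 189.9·tan35.7° = 136.5 kN/m, FS = 0.91.
Setting FS = 1.44 and solving for T:
1.44·(150.0 − T cos38.3°) = 136.5 + T sin38.3°·tan35.7°
T·(sin38.3°·tan35.7° + 1.44·cos38.3°) = 1.44·150.0 − 136.5
T·(0.6198·0.7186 + 1.44·0.7848) = 216.0 − 136.5 = 79.5
T·1.5754 = 79.5
T = 50.5 kN/m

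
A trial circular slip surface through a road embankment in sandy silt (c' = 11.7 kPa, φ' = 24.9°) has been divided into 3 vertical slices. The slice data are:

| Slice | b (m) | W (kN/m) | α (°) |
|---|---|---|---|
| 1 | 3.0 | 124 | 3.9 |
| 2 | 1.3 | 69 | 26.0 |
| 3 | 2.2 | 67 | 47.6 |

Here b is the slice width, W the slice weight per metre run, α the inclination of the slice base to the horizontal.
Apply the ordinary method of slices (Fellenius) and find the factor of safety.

Ordinary method of slices: FS = Σ[c'·Δl_i + (W_i cosα_i)·tanφ'] / Σ W_i sinα_i, with Δl_i = b_i / cosα_i.
Slice 1: Δl = 3.0/cos3.9° = 3.007 m; N'_1 = 124·cos3.9° = 123.7; c'Δl = 35.18; W sinα = 8.4
Slice 2: Δl = 1.3/cos26.0° = 1.446 m; N'_2 = 69·cos26.0° = 62.0; c'Δl = 16.92; W sinα = 30.2
Slice 3: Δl = 2.2/cos47.6° = 3.263 m; N'_3 = 67·cos47.6° = 45.2; c'Δl = 38.17; W sinα = 49.5
Σc'Δl = 90.3 kN/m; ΣN' = 230.9 kN/m; ΣW sinα = 88.2 kN/m
Resisting = 90.3 + 230.9·tan24.9° = 90.3 + 107.2 = 197.5 kN/m
FS = 197.5 / 88.2 = 2.240

FS = 2.24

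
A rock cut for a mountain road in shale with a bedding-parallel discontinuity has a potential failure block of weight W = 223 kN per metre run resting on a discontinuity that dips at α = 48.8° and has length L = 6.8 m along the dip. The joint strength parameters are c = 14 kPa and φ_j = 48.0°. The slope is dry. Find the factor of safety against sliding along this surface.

FS = 1.54

Resolving the block weight along and normal to the plane and applying the Mohr–Coulomb strength on the joint:
N' = W cosα = 223·cos48.8° = 146.9 kN/m
Driving force T = W sinα = 223·sin48.8° = 167.8 kN/m
Resisting force R = c·L + N'·tanφ_j = 14·6.8 + 146.9·tan48.0° = 95.2 + 163.1 = 258.3 kN/m
FS = R / T = 258.3 / 167.8 = 1.540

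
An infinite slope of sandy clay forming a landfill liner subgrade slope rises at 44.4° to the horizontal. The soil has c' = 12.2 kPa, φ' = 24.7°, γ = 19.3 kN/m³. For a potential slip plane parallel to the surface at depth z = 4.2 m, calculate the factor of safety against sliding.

FS = 0.77

For an infinite slope with a slip plane parallel to the surface (no pore pressure): FS = [c' + γz cos²β tanφ'] / [γz sinβ cosβ].
γz = 19.3·4.2 = 81.06 kN/m²
Numerator = 12.2 + 81.06·cos²44.4°·tan24.7° = 12.2 + 81.06·0.5105·0.4599 = 31.232 kPa
Denominator = 81.06·sin44.4°·cos44.4° = 81.06·0.6997·0.7145 = 40.521 kPa
FS = 31.232 / 40.521 = 0.771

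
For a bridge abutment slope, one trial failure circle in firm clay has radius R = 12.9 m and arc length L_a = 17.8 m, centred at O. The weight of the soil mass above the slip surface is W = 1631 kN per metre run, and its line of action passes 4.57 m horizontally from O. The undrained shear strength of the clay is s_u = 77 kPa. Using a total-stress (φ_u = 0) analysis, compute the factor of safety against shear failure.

Taking moments about the centre O, the resisting moment is provided by the undrained shear strength acting along the arc:
M_R = s_u·L_a·R = 77·17.80·12.9 = 17680.7 kN·m/m
M_D = W·d = 1631·4.57 = 7453.7 kN·m/m
FS = M_R / M_D = 17680.7 / 7453.7 = 2.372

FS = 2.37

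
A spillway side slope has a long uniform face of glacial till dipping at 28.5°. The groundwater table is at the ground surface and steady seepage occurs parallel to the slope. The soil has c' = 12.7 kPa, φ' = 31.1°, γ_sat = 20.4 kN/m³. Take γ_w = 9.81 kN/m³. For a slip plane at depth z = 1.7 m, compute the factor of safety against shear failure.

With seepage parallel to the slope and the water table at the surface, the effective normal stress on the slip plane uses the buoyant unit weight γ' = γ_sat − γ_w while the driving shear stress uses γ_sat:
FS = [c' + γ' z cos²β tanφ'] / [γ_sat z sinβ cosβ]
γ' = 20.4 − 9.81 = 10.59 kN/m³
Numerator = 12.7 + 10.59·1.7·cos²28.5°·tan31.1° = 12.7 + 10.59·1.7·0.7723·0.6032 = 21.087 kPa
Denominator = 20.4·1.7·sin28.5°·cos28.5° = 20.4·1.7·0.4772·0.8788 = 14.543 kPa
FS = 21.087 / 14.543 = 1.450

FS = 1.45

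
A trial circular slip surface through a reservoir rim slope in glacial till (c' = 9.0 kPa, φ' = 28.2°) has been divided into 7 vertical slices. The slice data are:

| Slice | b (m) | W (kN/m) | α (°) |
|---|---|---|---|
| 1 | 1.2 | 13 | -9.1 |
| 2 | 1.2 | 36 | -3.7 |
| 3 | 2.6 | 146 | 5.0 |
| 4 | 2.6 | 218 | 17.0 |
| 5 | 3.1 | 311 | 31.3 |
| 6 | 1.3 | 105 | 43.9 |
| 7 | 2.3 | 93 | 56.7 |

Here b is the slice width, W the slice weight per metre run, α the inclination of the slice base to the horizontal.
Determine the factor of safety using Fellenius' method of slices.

FS = 1.52

Ordinary method of slices: FS = Σ[c'·Δl_i + (W_i cosα_i)·tanφ'] / Σ W_i sinα_i, with Δl_i = b_i / cosα_i.
Slice 1: Δl = 1.2/cos(-9.1°) = 1.215 m; N'_1 = 13·cos(-9.1°) = 12.8; c'Δl = 10.94; W sinα = -2.1
Slice 2: Δl = 1.2/cos(-3.7°) = 1.203 m; N'_2 = 36·cos(-3.7°) = 35.9; c'Δl = 10.82; W sinα = -2.3
Slice 3: Δl = 2.6/cos5.0° = 2.610 m; N'_3 = 146·cos5.0° = 145.4; c'Δl = 23.49; W sinα = 12.7
Slice 4: Δl = 2.6/cos17.0° = 2.719 m; N'_4 = 218·cos17.0° = 208.5; c'Δl = 24.47; W sinα = 63.7
Slice 5: Δl = 3.1/cos31.3° = 3.628 m; N'_5 = 311·cos31.3° = 265.7; c'Δl = 32.65; W sinα = 161.6
Slice 6: Δl = 1.3/cos43.9° = 1.804 m; N'_6 = 105·cos43.9° = 75.7; c'Δl = 16.24; W sinα = 72.8
Slice 7: Δl = 2.3/cos56.7° = 4.189 m; N'_7 = 93·cos56.7° = 51.1; c'Δl = 37.70; W sinα = 77.7
Σc'Δl = 156.3 kN/m; ΣN' = 795.1 kN/m; ΣW sinα = 384.2 kN/m
Resisting = 156.3 + 795.1·tan28.2° = 156.3 + 426.3 = 582.7 kN/m
FS = 582.7 / 384.2 = 1.517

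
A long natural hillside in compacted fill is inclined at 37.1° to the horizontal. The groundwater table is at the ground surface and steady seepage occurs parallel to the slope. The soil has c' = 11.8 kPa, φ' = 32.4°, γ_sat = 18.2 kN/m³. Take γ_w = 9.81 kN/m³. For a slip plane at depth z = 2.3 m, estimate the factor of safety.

With seepage parallel to the slope and the water table at the surface, the effective normal stress on the slip plane uses the buoyant unit weight γ' = γ_sat − γ_w while the driving shear stress uses γ_sat:
FS = [c' + γ' z cos²β tanφ'] / [γ_sat z sinβ cosβ]
γ' = 18.2 − 9.81 = 8.39 kN/m³
Numerator = 11.8 + 8.39·2.3·cos²37.1°·tan32.4° = 11.8 + 8.39·2.3·0.6361·0.6346 = 19.590 kPa
Denominator = 18.2·2.3·sin37.1°·cos37.1° = 18.2·2.3·0.6032·0.7976 = 20.139 kPa
FS = 19.590 / 20.139 = 0.973

FS = 0.97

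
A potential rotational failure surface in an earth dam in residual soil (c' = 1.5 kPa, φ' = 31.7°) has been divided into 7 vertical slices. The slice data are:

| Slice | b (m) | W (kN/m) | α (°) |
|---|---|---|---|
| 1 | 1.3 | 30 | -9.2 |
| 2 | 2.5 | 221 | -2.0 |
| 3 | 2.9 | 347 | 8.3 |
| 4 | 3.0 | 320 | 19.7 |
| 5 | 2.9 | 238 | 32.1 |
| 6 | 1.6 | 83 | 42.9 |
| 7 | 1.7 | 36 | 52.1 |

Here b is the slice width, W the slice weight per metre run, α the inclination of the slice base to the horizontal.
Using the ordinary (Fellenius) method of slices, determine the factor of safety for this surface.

Ordinary method of slices: FS = Σ[c'·Δl_i + (W_i cosα_i)·tanφ'] / Σ W_i sinα_i, with Δl_i = b_i / cosα_i.
Slice 1: Δl = 1.3/cos(-9.2°) = 1.317 m; N'_1 = 30·cos(-9.2°) = 29.6; c'Δl = 1.98; W sinα = -4.8
Slice 2: Δl = 2.5/cos(-2.0°) = 2.502 m; N'_2 = 221·cos(-2.0°) = 220.9; c'Δl = 3.75; W sinα = -7.7
Slice 3: Δl = 2.9/cos8.3° = 2.931 m; N'_3 = 347·cos8.3° = 343.4; c'Δl = 4.40; W sinα = 50.1
Slice 4: Δl = 3.0/cos19.7° = 3.187 m; N'_4 = 320·cos19.7° = 301.3; c'Δl = 4.78; W sinα = 107.9
Slice 5: Δl = 2.9/cos32.1° = 3.423 m; N'_5 = 238·cos32.1° = 201.6; c'Δl = 5.14; W sinα = 126.5
Slice 6: Δl = 1.6/cos42.9° = 2.184 m; N'_6 = 83·cos42.9° = 60.8; c'Δl = 3.28; W sinα = 56.5
Slice 7: Δl = 1.7/cos52.1° = 2.767 m; N'_7 = 36·cos52.1° = 22.1; c'Δl = 4.15; W sinα = 28.4
Σc'Δl = 27.5 kN/m; ΣN' = 1179.6 kN/m; ΣW sinα = 356.8 kN/m
Resisting = 27.5 + 1179.6·tan31.7° = 27.5 + 728.6 = 756.0 kN/m
FS = 756.0 / 356.8 = 2.119

FS = 2.12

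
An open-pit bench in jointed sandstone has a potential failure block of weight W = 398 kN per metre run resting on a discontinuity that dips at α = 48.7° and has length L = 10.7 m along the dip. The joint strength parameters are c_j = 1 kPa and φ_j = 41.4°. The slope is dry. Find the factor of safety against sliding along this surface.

FS = 0.81

Resolving the block weight along and normal to the plane and applying the Mohr–Coulomb strength on the joint:
N' = W cosα = 398·cos48.7° = 262.7 kN/m
Driving force T = W sinα = 398·sin48.7° = 299.0 kN/m
Resisting force R = c_j·L + N'·tanφ_j = 1·10.7 + 262.7·tan41.4° = 10.7 + 231.6 = 242.3 kN/m
FS = R / T = 242.3 / 299.0 = 0.810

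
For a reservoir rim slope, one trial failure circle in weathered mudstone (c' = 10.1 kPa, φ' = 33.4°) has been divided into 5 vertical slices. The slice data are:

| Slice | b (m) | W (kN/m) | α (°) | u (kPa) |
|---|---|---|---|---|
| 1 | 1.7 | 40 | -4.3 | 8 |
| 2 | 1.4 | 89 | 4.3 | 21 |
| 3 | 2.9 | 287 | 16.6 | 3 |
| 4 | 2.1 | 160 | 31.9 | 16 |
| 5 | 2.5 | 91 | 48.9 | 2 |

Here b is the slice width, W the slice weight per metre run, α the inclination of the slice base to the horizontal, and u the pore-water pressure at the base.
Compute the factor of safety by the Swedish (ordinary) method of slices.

Ordinary method of slices: FS = Σ[c'·Δl_i + (W_i cosα_i − u_i·Δl_i)·tanφ'] / Σ W_i sinα_i, with Δl_i = b_i / cosα_i.
Slice 1: Δl = 1.7/cos(-4.3°) = 1.705 m; N'_1 = 40·cos(-4.3°) − 8·1.705 = 26.2; c'Δl = 17.22; W sinα = -3.0
Slice 2: Δl = 1.4/cos4.3° = 1.404 m; N'_2 = 89·cos4.3° − 21·1.404 = 59.3; c'Δl = 14.18; W sinα = 6.7
Slice 3: Δl = 2.9/cos16.6° = 3.026 m; N'_3 = 287·cos16.6° − 3·3.026 = 266.0; c'Δl = 30.56; W sinα = 82.0
Slice 4: Δl = 2.1/cos31.9° = 2.474 m; N'_4 = 160·cos31.9° − 16·2.474 = 96.3; c'Δl = 24.98; W sinα = 84.6
Slice 5: Δl = 2.5/cos48.9° = 3.803 m; N'_5 = 91·cos48.9° − 2·3.803 = 52.2; c'Δl = 38.41; W sinα = 68.6
Σc'Δl = 125.4 kN/m; ΣN' = 499.9 kN/m; ΣW sinα = 238.8 kN/m
Resisting = 125.4 + 499.9·tan33.4° = 125.4 + 329.7 = 455.0 kN/m
FS = 455.0 / 238.8 = 1.905

FS = 1.91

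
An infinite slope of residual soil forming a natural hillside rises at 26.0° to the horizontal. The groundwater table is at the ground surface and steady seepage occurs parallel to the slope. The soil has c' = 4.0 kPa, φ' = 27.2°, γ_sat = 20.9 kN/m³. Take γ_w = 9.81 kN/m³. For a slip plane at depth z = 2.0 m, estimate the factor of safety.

FS = 0.80

With seepage parallel to the slope and the water table at the surface, the effective normal stress on the slip plane uses the buoyant unit weight γ' = γ_sat − γ_w while the driving shear stress uses γ_sat:
FS = [c' + γ' z cos²β tanφ'] / [γ_sat z sinβ cosβ]
γ' = 20.9 − 9.81 = 11.09 kN/m³
Numerator = 4.0 + 11.09·2.0·cos²26.0°·tan27.2° = 4.0 + 11.09·2.0·0.8078·0.5139 = 13.208 kPa
Denominator = 20.9·2.0·sin26.0°·cos26.0° = 20.9·2.0·0.4384·0.8988 = 16.469 kPa
FS = 13.208 / 16.469 = 0.802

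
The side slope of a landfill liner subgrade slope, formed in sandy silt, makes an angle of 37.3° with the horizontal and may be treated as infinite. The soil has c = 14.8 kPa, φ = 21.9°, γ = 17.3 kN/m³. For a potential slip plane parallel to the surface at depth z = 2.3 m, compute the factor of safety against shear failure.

For an infinite slope with a slip plane parallel to the surface (no pore pressure): FS = [c + γz cos²β tanφ] / [γz sinβ cosβ].
γz = 17.3·2.3 = 39.79 kN/m²
Numerator = 14.8 + 39.79·cos²37.3°·tan21.9° = 14.8 + 39.79·0.6328·0.4020 = 24.922 kPa
Denominator = 39.79·sin37.3°·cos37.3° = 39.79·0.6060·0.7955 = 19.181 kPa
FS = 24.922 / 19.181 = 1.299

FS = 1.30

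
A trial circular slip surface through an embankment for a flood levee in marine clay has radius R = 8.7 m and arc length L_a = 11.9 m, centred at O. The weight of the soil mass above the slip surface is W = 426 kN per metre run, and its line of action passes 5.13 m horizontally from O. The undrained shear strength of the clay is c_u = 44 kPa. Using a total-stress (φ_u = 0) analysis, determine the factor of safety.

Taking moments about the centre O, the resisting moment is provided by the undrained shear strength acting along the arc:
M_R = c_u·L_a·R = 44·11.90·8.7 = 4555.3 kN·m/m
M_D = W·d = 426·5.13 = 2185.4 kN·m/m
FS = M_R / M_D = 4555.3 / 2185.4 = 2.084

FS = 2.08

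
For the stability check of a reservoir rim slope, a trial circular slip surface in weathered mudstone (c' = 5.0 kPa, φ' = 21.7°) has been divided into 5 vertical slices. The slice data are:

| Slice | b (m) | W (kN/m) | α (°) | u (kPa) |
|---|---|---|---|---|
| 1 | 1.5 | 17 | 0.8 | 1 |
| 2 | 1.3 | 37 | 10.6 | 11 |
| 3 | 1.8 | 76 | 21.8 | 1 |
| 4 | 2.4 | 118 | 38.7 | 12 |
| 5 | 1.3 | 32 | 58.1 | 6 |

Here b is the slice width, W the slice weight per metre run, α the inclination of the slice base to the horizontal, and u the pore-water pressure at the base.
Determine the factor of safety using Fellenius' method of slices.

FS = 0.85

Ordinary method of slices: FS = Σ[c'·Δl_i + (W_i cosα_i − u_i·Δl_i)·tanφ'] / Σ W_i sinα_i, with Δl_i = b_i / cosα_i.
Slice 1: Δl = 1.5/cos0.8° = 1.500 m; N'_1 = 17·cos0.8° − 1·1.500 = 15.5; c'Δl = 7.50; W sinα = 0.2
Slice 2: Δl = 1.3/cos10.6° = 1.323 m; N'_2 = 37·cos10.6° − 11·1.323 = 21.8; c'Δl = 6.61; W sinα = 6.8
Slice 3: Δl = 1.8/cos21.8° = 1.939 m; N'_3 = 76·cos21.8° − 1·1.939 = 68.6; c'Δl = 9.69; W sinα = 28.2
Slice 4: Δl = 2.4/cos38.7° = 3.075 m; N'_4 = 118·cos38.7° − 12·3.075 = 55.2; c'Δl = 15.38; W sinα = 73.8
Slice 5: Δl = 1.3/cos58.1° = 2.460 m; N'_5 = 32·cos58.1° − 6·2.460 = 2.1; c'Δl = 12.30; W sinα = 27.2
Σc'Δl = 51.5 kN/m; ΣN' = 163.3 kN/m; ΣW sinα = 136.2 kN/m
Resisting = 51.5 + 163.3·tan21.7° = 51.5 + 65.0 = 116.5 kN/m
FS = 116.5 / 136.2 = 0.855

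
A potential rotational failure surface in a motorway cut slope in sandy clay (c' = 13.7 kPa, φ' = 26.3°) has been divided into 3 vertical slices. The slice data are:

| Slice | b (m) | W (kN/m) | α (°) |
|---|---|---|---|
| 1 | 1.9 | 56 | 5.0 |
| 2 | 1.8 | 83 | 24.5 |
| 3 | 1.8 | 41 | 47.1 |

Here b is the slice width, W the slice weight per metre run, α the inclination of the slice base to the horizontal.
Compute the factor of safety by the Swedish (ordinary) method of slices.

Ordinary method of slices: FS = Σ[c'·Δl_i + (W_i cosα_i)·tanφ'] / Σ W_i sinα_i, with Δl_i = b_i / cosα_i.
Slice 1: Δl = 1.9/cos5.0° = 1.907 m; N'_1 = 56·cos5.0° = 55.8; c'Δl = 26.13; W sinα = 4.9
Slice 2: Δl = 1.8/cos24.5° = 1.978 m; N'_2 = 83·cos24.5° = 75.5; c'Δl = 27.10; W sinα = 34.4
Slice 3: Δl = 1.8/cos47.1° = 2.644 m; N'_3 = 41·cos47.1° = 27.9; c'Δl = 36.23; W sinα = 30.0
Σc'Δl = 89.5 kN/m; ΣN' = 159.2 kN/m; ΣW sinα = 69.3 kN/m
Resisting = 89.5 + 159.2·tan26.3° = 89.5 + 78.7 = 168.1 kN/m
FS = 168.1 / 69.3 = 2.425

FS = 2.43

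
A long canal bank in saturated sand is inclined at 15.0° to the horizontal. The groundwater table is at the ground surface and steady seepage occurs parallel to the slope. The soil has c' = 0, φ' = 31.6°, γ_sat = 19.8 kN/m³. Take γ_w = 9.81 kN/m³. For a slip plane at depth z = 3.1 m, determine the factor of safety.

With seepage parallel to the slope and the water table at the surface, the effective normal stress on the slip plane uses the buoyant unit weight γ' = γ_sat − γ_w while the driving shear stress uses γ_sat:
FS = [c' + γ' z cos²β tanφ'] / [γ_sat z sinβ cosβ]
(For c' = 0 this reduces to FS = (γ'/γ_sat)·tanφ'/tanβ.)
γ' = 19.8 − 9.81 = 9.99 kN/m³
Numerator = 0.0 + 9.99·3.1·cos²15.0°·tan31.6° = 0.0 + 9.99·3.1·0.9330·0.6152 = 17.776 kPa
Denominator = 19.8·3.1·sin15.0°·cos15.0° = 19.8·3.1·0.2588·0.9659 = 15.345 kPa
FS = 17.776 / 15.345 = 1.158

FS = 1.16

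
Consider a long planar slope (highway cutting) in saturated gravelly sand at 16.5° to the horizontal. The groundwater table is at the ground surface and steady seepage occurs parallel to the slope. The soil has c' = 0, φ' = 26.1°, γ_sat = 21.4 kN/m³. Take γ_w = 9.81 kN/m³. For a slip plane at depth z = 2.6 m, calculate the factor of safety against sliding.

FS = 0.90

With seepage parallel to the slope and the water table at the surface, the effective normal stress on the slip plane uses the buoyant unit weight γ' = γ_sat − γ_w while the driving shear stress uses γ_sat:
FS = [c' + γ' z cos²β tanφ'] / [γ_sat z sinβ cosβ]
(For c' = 0 this reduces to FS = (γ'/γ_sat)·tanφ'/tanβ.)
γ' = 21.4 − 9.81 = 11.59 kN/m³
Numerator = 0.0 + 11.59·2.6·cos²16.5°·tan26.1° = 0.0 + 11.59·2.6·0.9193·0.4899 = 13.572 kPa
Denominator = 21.4·2.6·sin16.5°·cos16.5° = 21.4·2.6·0.2840·0.9588 = 15.152 kPa
FS = 13.572 / 15.152 = 0.896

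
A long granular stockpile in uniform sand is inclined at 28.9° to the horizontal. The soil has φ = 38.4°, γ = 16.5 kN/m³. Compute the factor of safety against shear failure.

FS = 1.44

For a dry cohesionless infinite slope the factor of safety is FS = tanφ / tanβ.
FS = tan38.4° / tan28.9° = 0.7926 / 0.5520 = 1.436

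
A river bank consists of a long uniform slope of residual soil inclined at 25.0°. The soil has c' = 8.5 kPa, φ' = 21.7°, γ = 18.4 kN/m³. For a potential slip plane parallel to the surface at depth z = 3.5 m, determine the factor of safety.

FS = 1.20

For an infinite slope with a slip plane parallel to the surface (no pore pressure): FS = [c' + γz cos²β tanφ'] / [γz sinβ cosβ].
γz = 18.4·3.5 = 64.40 kN/m²
Numerator = 8.5 + 64.40·cos²25.0°·tan21.7° = 8.5 + 64.40·0.8214·0.3979 = 29.551 kPa
Denominator = 64.40·sin25.0°·cos25.0° = 64.40·0.4226·0.9063 = 24.667 kPa
FS = 29.551 / 24.667 = 1.198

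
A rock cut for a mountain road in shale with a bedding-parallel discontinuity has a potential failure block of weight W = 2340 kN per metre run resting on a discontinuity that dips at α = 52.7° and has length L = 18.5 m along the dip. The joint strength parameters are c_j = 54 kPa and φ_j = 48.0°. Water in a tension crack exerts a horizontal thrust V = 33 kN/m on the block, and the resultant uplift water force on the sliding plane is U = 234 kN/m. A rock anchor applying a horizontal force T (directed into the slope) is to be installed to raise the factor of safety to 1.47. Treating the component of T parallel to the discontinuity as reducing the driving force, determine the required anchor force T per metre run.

Resolving forces along and normal to the sliding plane, with the horizontal anchor force T adding T·sinα to the effective normal force and T·cosα acting up the plane against the driving force:
FS = [c_jL + (W cosα − U − V sinα + T sinα) tanφ_j] / [W sinα + V cosα − T cosα]
Without the anchor: N' = 1157.8 kN/m, driving T_d = 1881.4 kN/m, resisting R = 54·18.5 + 1157.8·tan48.0° = 2284.8 kN/m, FS = 1.21.
Setting FS = 1.47 and solving for T:
1.47·(1881.4 − T cos52.7°) = 2284.8 + T sin52.7°·tan48.0°
T·(sin52.7°·tan48.0° + 1.47·cos52.7°) = 1.47·1881.4 − 2284.8
T·(0.7955·1.1106 + 1.47·0.6060) = 2765.7 − 2284.8 = 480.8
T·1.7743 = 480.8
T = 271.0 kN/m

T = 271 kN/m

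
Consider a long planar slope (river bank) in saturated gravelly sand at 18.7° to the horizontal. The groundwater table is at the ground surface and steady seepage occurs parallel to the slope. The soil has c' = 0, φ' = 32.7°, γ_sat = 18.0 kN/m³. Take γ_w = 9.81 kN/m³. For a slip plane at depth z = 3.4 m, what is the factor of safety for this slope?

FS = 0.86

With seepage parallel to the slope and the water table at the surface, the effective normal stress on the slip plane uses the buoyant unit weight γ' = γ_sat − γ_w while the driving shear stress uses γ_sat:
FS = [c' + γ' z cos²β tanφ'] / [γ_sat z sinβ cosβ]
(For c' = 0 this reduces to FS = (γ'/γ_sat)·tanφ'/tanβ.)
γ' = 18.0 − 9.81 = 8.19 kN/m³
Numerator = 0.0 + 8.19·3.4·cos²18.7°·tan32.7° = 0.0 + 8.19·3.4·0.8972·0.6420 = 16.039 kPa
Denominator = 18.0·3.4·sin18.7°·cos18.7° = 18.0·3.4·0.3206·0.9472 = 18.586 kPa
FS = 16.039 / 18.586 = 0.863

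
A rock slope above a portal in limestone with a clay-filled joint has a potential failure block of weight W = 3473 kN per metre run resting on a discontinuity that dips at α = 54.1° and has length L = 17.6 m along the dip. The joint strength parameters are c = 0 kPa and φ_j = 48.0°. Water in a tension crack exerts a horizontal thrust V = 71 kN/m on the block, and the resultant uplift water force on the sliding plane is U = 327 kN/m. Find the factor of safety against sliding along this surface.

FS = 0.64

Resolving the block weight along and normal to the plane and applying the Mohr–Coulomb strength on the joint:
N' = W cosα − U − V sinα = 3473·cos54.1° − 327 − 71·sin54.1° = 1652.0 kN/m
Driving force T = W sinα + V cosα = 3473·sin54.1° + 71·cos54.1° = 2854.9 kN/m
Resisting force R = c·L + N'·tanφ_j = 0·17.6 + 1652.0·tan48.0° = 0.0 + 1834.7 = 1834.7 kN/m
FS = R / T = 1834.7 / 2854.9 = 0.643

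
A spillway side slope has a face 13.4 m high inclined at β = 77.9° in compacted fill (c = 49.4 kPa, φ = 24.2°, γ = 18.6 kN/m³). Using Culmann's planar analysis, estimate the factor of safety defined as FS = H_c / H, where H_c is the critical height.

FS = 1.73

H_c = (4c/γ) · sinβ cosφ / [1 − cos(β − φ)]
    = (4·49.4/18.6) · sin77.9°·cos24.2° / [1 − cos53.7°]
    = 10.624 · 0.8919 / 0.4080 = 23.22 m
FS = H_c / H = 23.22 / 13.4 = 1.733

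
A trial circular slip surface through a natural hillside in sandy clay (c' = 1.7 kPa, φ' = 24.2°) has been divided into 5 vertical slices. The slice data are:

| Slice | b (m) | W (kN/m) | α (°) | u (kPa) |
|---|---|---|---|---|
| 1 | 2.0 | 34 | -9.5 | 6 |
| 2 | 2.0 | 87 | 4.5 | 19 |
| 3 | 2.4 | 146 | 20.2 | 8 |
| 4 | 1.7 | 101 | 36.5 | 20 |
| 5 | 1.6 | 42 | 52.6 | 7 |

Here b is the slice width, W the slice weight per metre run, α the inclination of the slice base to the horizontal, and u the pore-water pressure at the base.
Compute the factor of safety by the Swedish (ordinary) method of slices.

Ordinary method of slices: FS = Σ[c'·Δl_i + (W_i cosα_i − u_i·Δl_i)·tanφ'] / Σ W_i sinα_i, with Δl_i = b_i / cosα_i.
Slice 1: Δl = 2.0/cos(-9.5°) = 2.028 m; N'_1 = 34·cos(-9.5°) − 6·2.028 = 21.4; c'Δl = 3.45; W sinα = -5.6
Slice 2: Δl = 2.0/cos4.5° = 2.006 m; N'_2 = 87·cos4.5° − 19·2.006 = 48.6; c'Δl = 3.41; W sinα = 6.8
Slice 3: Δl = 2.4/cos20.2° = 2.557 m; N'_3 = 146·cos20.2° − 8·2.557 = 116.6; c'Δl = 4.35; W sinα = 50.4
Slice 4: Δl = 1.7/cos36.5° = 2.115 m; N'_4 = 101·cos36.5° − 20·2.115 = 38.9; c'Δl = 3.60; W sinα = 60.1
Slice 5: Δl = 1.6/cos52.6° = 2.634 m; N'_5 = 42·cos52.6° − 7·2.634 = 7.1; c'Δl = 4.48; W sinα = 33.4
Σc'Δl = 19.3 kN/m; ΣN' = 232.5 kN/m; ΣW sinα = 145.1 kN/m
Resisting = 19.3 + 232.5·tan24.2° = 19.3 + 104.5 = 123.8 kN/m
FS = 123.8 / 145.1 = 0.853

FS = 0.85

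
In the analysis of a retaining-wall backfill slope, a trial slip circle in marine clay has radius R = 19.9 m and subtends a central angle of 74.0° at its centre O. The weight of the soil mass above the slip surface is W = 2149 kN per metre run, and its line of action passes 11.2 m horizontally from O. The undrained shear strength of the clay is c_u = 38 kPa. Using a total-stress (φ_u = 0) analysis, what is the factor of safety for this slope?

Taking moments about the centre O, the resisting moment is provided by the undrained shear strength acting along the arc:
Arc length L_a = R·θ = 19.9·(74.0°·π/180) = 19.9·1.2915 = 25.70 m
M_R = c_u·L_a·R = 38·25.70·19.9 = 19435.6 kN·m/m
M_D = W·d = 2149·11.2 = 24068.8 kN·m/m
FS = M_R / M_D = 19435.6 / 24068.8 = 0.808

FS = 0.81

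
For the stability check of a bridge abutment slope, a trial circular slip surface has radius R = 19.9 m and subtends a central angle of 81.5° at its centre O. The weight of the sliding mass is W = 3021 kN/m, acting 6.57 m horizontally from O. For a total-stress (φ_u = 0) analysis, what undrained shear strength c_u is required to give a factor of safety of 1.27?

c_u = 44.7 kPa

FS = c_u·L_a·R / (W·d), so c_u = FS·W·d / (L_a·R).
Arc length L_a = R·θ = 19.9·(81.5°·π/180) = 19.9·1.4224 = 28.31 m
c_u = 1.27·3021·6.57 / (28.31·19.9) = 25206.9 / 563.30 = 44.75 kPa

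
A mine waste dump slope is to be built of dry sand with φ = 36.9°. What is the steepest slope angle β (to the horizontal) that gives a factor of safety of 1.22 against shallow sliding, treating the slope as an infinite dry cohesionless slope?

For an infinite dry cohesionless slope FS = tanφ/tanβ, so tanβ = tanφ / FS.
tanβ = tan36.9° / 1.22 = 0.7508 / 1.22 = 0.6154
β = arctan(0.6154) = 31.61°

β = 31.6°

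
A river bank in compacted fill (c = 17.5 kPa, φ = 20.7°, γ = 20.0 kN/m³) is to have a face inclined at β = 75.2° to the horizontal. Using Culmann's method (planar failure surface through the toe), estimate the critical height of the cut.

H_c = 7.55 m

Culmann's analysis gives the critical failure plane at α_cr = (β + φ)/2 = (75.2 + 20.7)/2 = 48.0°, and the critical height
H_c = (4c/γ) · sinβ cosφ / [1 − cos(β − φ)]
    = (4·17.5/20.0) · sin75.2°·cos20.7° / [1 − cos(54.5°)]
    = 3.500 · 0.9668·0.9354 / [1 − 0.5807]
    = 3.500 · 0.9044 / 0.4193
    = 7.55 m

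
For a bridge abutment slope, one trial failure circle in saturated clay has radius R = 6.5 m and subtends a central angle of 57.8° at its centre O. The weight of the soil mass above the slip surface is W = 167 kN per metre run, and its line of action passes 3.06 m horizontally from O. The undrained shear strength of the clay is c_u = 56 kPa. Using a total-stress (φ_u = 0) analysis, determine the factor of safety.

FS = 4.67

Taking moments about the centre O, the resisting moment is provided by the undrained shear strength acting along the arc:
Arc length L_a = R·θ = 6.5·(57.8°·π/180) = 6.5·1.0088 = 6.56 m
M_R = c_u·L_a·R = 56·6.56·6.5 = 2386.8 kN·m/m
M_D = W·d = 167·3.06 = 511.0 kN·m/m
FS = M_R / M_D = 2386.8 / 511.0 = 4.671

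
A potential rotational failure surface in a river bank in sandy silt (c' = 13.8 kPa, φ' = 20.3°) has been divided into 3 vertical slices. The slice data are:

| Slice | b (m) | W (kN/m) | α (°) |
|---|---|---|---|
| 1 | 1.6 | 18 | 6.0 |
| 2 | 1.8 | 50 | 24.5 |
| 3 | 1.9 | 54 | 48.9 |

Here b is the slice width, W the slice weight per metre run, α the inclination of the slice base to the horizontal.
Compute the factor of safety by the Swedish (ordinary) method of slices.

FS = 1.99

Ordinary method of slices: FS = Σ[c'·Δl_i + (W_i cosα_i)·tanφ'] / Σ W_i sinα_i, with Δl_i = b_i / cosα_i.
Slice 1: Δl = 1.6/cos6.0° = 1.609 m; N'_1 = 18·cos6.0° = 17.9; c'Δl = 22.20; W sinα = 1.9
Slice 2: Δl = 1.8/cos24.5° = 1.978 m; N'_2 = 50·cos24.5° = 45.5; c'Δl = 27.30; W sinα = 20.7
Slice 3: Δl = 1.9/cos48.9° = 2.890 m; N'_3 = 54·cos48.9° = 35.5; c'Δl = 39.89; W sinα = 40.7
Σc'Δl = 89.4 kN/m; ΣN' = 98.9 kN/m; ΣW sinα = 63.3 kN/m
Resisting = 89.4 + 98.9·tan20.3° = 89.4 + 36.6 = 126.0 kN/m
FS = 126.0 / 63.3 = 1.990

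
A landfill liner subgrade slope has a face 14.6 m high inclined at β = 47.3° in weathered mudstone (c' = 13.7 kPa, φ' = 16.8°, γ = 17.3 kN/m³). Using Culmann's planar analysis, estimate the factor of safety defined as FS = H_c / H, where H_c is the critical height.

H_c = (4c'/γ) · sinβ cosφ' / [1 − cos(β − φ')]
    = (4·13.7/17.3) · sin47.3°·cos16.8° / [1 − cos30.5°]
    = 3.168 · 0.7035 / 0.1384 = 16.11 m
FS = H_c / H = 16.11 / 14.6 = 1.103

FS = 1.10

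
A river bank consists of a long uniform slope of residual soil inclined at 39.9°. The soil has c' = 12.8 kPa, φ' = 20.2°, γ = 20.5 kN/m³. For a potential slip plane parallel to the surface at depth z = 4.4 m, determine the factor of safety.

For an infinite slope with a slip plane parallel to the surface (no pore pressure): FS = [c' + γz cos²β tanφ'] / [γz sinβ cosβ].
γz = 20.5·4.4 = 90.20 kN/m²
Numerator = 12.8 + 90.20·cos²39.9°·tan20.2° = 12.8 + 90.20·0.5885·0.3679 = 32.332 kPa
Denominator = 90.20·sin39.9°·cos39.9° = 90.20·0.6414·0.7672 = 44.387 kPa
FS = 32.332 / 44.387 = 0.728

FS = 0.73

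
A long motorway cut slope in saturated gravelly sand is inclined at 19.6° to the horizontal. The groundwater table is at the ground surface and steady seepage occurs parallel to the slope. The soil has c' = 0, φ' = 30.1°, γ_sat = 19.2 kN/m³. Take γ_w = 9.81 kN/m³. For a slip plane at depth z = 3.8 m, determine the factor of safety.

FS = 0.80

With seepage parallel to the slope and the water table at the surface, the effective normal stress on the slip plane uses the buoyant unit weight γ' = γ_sat − γ_w while the driving shear stress uses γ_sat:
FS = [c' + γ' z cos²β tanφ'] / [γ_sat z sinβ cosβ]
(For c' = 0 this reduces to FS = (γ'/γ_sat)·tanφ'/tanβ.)
γ' = 19.2 − 9.81 = 9.39 kN/m³
Numerator = 0.0 + 9.39·3.8·cos²19.6°·tan30.1° = 0.0 + 9.39·3.8·0.8875·0.5797 = 18.357 kPa
Denominator = 19.2·3.8·sin19.6°·cos19.6° = 19.2·3.8·0.3355·0.9421 = 23.056 kPa
FS = 18.357 / 23.056 = 0.796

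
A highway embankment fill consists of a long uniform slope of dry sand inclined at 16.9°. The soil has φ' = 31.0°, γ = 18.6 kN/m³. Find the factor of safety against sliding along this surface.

For a dry cohesionless infinite slope the factor of safety is FS = tanφ' / tanβ.
FS = tan31.0° / tan16.9° = 0.6009 / 0.3038 = 1.978

FS = 1.98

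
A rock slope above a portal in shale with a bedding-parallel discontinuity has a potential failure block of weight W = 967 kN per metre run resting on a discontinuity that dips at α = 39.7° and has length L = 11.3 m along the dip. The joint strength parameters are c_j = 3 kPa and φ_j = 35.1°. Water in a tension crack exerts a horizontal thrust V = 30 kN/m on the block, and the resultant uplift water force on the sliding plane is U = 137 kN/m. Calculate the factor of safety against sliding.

FS = 0.70

Resolving the block weight along and normal to the plane and applying the Mohr–Coulomb strength on the joint:
N' = W cosα − U − V sinα = 967·cos39.7° − 137 − 30·sin39.7° = 587.8 kN/m
Driving force T = W sinα + V cosα = 967·sin39.7° + 30·cos39.7° = 640.8 kN/m
Resisting force R = c_j·L + N'·tanφ_j = 3·11.3 + 587.8·tan35.1° = 33.9 + 413.1 = 447.0 kN/m
FS = R / T = 447.0 / 640.8 = 0.698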